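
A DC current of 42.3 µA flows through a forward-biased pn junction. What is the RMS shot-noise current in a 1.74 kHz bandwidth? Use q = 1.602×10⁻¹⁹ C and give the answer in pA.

154 pA

I_n = √(2qI·B)
2qI·B = 2 × 1.602×10⁻¹⁹ × 4.23×10⁻⁵ × 1.74×10³ = 2.36×10⁻²⁰ A²
I_n = √(2.36×10⁻²⁰) = 1.54×10⁻¹⁰ A = 154 pA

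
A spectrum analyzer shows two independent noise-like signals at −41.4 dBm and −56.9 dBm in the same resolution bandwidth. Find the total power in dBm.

−41.3 dBm

Convert to linear, add, convert back:
P₁ = 7.24×10⁻⁸ W, P₂ = 2.04×10⁻⁹ W
P_tot = 7.45×10⁻⁸ W → 10 log₁₀(P_tot / 10⁻³) = −41.3 dBm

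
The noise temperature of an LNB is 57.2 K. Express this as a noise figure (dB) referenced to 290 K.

0.782 dB

F = 1 + T_e/T₀ = 1 + 57.2/290 = 1.19724
NF = 10 log₁₀(1.19724) = 0.782 dB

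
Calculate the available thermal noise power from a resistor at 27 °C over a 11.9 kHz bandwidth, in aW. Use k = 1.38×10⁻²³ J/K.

49.3 aW

T = 27 °C + 273.15 = 300.15 K
P_n = kTB = 1.38×10⁻²³ × 300.15 × 1.19×10⁴ = 4.93×10⁻¹⁷ W = 49.3 aW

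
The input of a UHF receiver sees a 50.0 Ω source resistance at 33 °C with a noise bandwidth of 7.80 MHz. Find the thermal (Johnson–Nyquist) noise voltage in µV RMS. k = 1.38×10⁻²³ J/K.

T = 33 °C + 273.15 = 306.15 K
V_n = √(4kTRB)
4kTRB = 4 × 1.38×10⁻²³ × 306.15 × 5.00×10¹ × 7.80×10⁶ = 6.59×10⁻¹² V²
V_n = √(6.59×10⁻¹²) = 2.57×10⁻⁶ V = 2.57 µV

2.57 µV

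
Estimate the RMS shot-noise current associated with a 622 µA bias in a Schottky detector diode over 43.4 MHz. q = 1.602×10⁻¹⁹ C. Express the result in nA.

93.0 nA

I_n = √(2qI·B)
2qI·B = 2 × 1.602×10⁻¹⁹ × 6.22×10⁻⁴ × 4.34×10⁷ = 8.65×10⁻¹⁵ A²
I_n = √(8.65×10⁻¹⁵) = 9.30×10⁻⁸ A = 93.0 nA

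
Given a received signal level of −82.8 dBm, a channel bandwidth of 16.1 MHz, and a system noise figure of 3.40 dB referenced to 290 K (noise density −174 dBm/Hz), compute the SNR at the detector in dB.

Noise floor: N = −174 + 10 log₁₀(B) + NF
10 log₁₀(1.61×10⁷) = 72.07 dB
N = −174 + 72.07 + 3.40 = −98.53 dBm
SNR = P_sig − N = −82.8 − (−98.53) = 15.73 dB → 15.7 dB

15.7 dB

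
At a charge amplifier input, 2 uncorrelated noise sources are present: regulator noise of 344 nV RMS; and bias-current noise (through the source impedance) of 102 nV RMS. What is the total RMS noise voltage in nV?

359 nV

Uncorrelated sources add in power (mean-square): V_tot = √(ΣV_i²)
V_tot = √[(3.44×10⁻⁷)² + (1.02×10⁻⁷)²] = 3.59×10⁻⁷ V = 359 nV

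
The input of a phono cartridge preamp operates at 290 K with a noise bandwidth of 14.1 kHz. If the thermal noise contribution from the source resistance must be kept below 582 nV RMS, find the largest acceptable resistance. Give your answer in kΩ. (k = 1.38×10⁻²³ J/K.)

Johnson–Nyquist: V_n = √(4kTRB) ⇒ R = V_n² / (4kTB)
4kTB = 4 × 1.38×10⁻²³ × 290 × 1.41×10⁴ = 2.26×10⁻¹⁶
R = (5.82×10⁻⁷)² / 2.26×10⁻¹⁶ = 1.50×10³ Ω = 1.50 kΩ

1.50 kΩ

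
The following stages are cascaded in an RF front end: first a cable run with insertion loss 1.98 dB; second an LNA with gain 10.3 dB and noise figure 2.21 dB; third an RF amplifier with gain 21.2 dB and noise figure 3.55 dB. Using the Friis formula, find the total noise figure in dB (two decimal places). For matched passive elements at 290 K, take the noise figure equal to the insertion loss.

Convert to linear (a loss of L dB is a gain of −L dB): F_i = 10^(NF_i/10), G_i = 10^(G_i,dB/10)
  Stage 1: F_1 = 10^(1.98/10) = 1.578, G_1 = 10^(−1.98/10) = 0.6339
  Stage 2: F_2 = 10^(2.21/10) = 1.663, G_2 = 10^(10.3/10) = 10.72
  Stage 3: F_3 = 10^(3.55/10) = 2.265, G_3 = 10^(21.2/10) = 131.8
Friis cascade:
  F = 1.578 + (1.663 − 1)/0.6339 + (2.265 − 1)/6.792 = 2.810
NF = 10 log₁₀(2.810) = 4.49 dB

4.49 dB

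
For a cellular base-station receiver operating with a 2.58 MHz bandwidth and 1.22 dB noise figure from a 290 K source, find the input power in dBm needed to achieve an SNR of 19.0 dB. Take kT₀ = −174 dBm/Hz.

−89.7 dBm

Sensitivity = −174 + 10 log₁₀(B) + NF + SNR_min
= −174 + 64.12 + 1.22 + 19.0
= −89.66 dBm → −89.7 dBm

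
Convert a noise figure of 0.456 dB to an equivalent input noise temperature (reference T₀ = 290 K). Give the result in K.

F = 10^(0.456/10) = 1.11071
T_e = (F − 1)·T₀ = (1.11071 − 1) × 290 = 32.1 K

32.1 K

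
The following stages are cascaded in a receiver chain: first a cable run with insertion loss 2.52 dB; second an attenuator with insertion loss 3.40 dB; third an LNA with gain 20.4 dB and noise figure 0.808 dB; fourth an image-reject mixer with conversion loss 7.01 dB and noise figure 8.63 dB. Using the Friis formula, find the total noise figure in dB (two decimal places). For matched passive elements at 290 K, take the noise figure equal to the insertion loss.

Convert to linear (a loss of L dB is a gain of −L dB): F_i = 10^(NF_i/10), G_i = 10^(G_i,dB/10)
  Stage 1: F_1 = 10^(2.52/10) = 1.786, G_1 = 10^(−2.52/10) = 0.5598
  Stage 2: F_2 = 10^(3.40/10) = 2.188, G_2 = 10^(−3.40/10) = 0.4571
  Stage 3: F_3 = 10^(0.808/10) = 1.204, G_3 = 10^(20.4/10) = 109.6
  Stage 4: F_4 = 10^(8.63/10) = 7.295, G_4 = 10^(−7.01/10) = 0.1991
Friis cascade:
  F = 1.786 + (2.188 − 1)/0.5598 + (1.204 − 1)/0.2559 + (7.295 − 1)/28.05 = 4.932
NF = 10 log₁₀(4.932) = 6.93 dB

6.93 dB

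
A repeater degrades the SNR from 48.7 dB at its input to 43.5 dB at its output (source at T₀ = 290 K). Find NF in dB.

5.2 dB

NF (dB) = SNR_in(dB) − SNR_out(dB) when the source is at T₀
NF = 48.7 − 43.5 = 5.2 dB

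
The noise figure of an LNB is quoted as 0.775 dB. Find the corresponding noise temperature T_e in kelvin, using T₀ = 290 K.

F = 10^(0.775/10) = 1.19536
T_e = (F − 1)·T₀ = (1.19536 − 1) × 290 = 56.7 K

56.7 K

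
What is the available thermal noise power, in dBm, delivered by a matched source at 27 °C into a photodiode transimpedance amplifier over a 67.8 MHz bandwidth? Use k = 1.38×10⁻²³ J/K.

T = 27 °C + 273.15 = 300.15 K
P_n = kTB = 1.38×10⁻²³ × 300.15 × 6.78×10⁷ = 2.81×10⁻¹³ W
In dBm: 10 log₁₀(2.81×10⁻¹³ / 10⁻³) = −95.5 dBm

−95.5 dBm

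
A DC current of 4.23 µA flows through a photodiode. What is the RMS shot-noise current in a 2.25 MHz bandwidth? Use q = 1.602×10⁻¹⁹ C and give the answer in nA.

I_n = √(2qI·B)
2qI·B = 2 × 1.602×10⁻¹⁹ × 4.23×10⁻⁶ × 2.25×10⁶ = 3.05×10⁻¹⁸ A²
I_n = √(3.05×10⁻¹⁸) = 1.75×10⁻⁹ A = 1.75 nA

1.75 nA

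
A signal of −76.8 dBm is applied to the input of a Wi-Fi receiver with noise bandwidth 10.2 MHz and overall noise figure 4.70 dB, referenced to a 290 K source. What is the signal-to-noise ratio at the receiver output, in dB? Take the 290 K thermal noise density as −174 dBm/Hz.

22.4 dB

Noise floor: N = −174 + 10 log₁₀(B) + NF
10 log₁₀(1.02×10⁷) = 70.09 dB
N = −174 + 70.09 + 4.70 = −99.21 dBm
SNR = P_sig − N = −76.8 − (−99.21) = 22.41 dB → 22.4 dB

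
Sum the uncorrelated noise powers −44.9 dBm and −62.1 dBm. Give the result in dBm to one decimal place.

Convert to linear, add, convert back:
P₁ = 3.24×10⁻⁸ W, P₂ = 6.17×10⁻¹⁰ W
P_tot = 3.30×10⁻⁸ W → 10 log₁₀(P_tot / 10⁻³) = −44.8 dBm

−44.8 dBm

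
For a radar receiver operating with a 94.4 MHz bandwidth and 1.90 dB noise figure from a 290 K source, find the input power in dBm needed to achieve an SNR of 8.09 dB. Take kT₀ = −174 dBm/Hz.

−84.3 dBm

Sensitivity = −174 + 10 log₁₀(B) + NF + SNR_min
= −174 + 79.75 + 1.90 + 8.09
= −84.26 dBm → −84.3 dBm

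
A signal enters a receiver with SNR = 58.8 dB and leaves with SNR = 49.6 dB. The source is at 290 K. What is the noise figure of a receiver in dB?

NF (dB) = SNR_in(dB) − SNR_out(dB) when the source is at T₀
NF = 58.8 − 49.6 = 9.2 dB

9.2 dB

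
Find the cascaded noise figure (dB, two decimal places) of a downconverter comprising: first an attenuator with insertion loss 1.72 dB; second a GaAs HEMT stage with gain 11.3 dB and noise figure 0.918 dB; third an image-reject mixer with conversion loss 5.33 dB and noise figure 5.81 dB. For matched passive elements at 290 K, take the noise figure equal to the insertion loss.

3.31 dB

Convert to linear (a loss of L dB is a gain of −L dB): F_i = 10^(NF_i/10), G_i = 10^(G_i,dB/10)
  Stage 1: F_1 = 10^(1.72/10) = 1.486, G_1 = 10^(−1.72/10) = 0.6730
  Stage 2: F_2 = 10^(0.918/10) = 1.235, G_2 = 10^(11.3/10) = 13.49
  Stage 3: F_3 = 10^(5.81/10) = 3.811, G_3 = 10^(−5.33/10) = 0.2931
Friis cascade:
  F = 1.486 + (1.235 − 1)/0.6730 + (3.811 − 1)/9.078 = 2.145
NF = 10 log₁₀(2.145) = 3.31 dB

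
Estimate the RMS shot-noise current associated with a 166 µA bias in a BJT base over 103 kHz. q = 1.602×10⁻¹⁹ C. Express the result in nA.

2.34 nA

I_n = √(2qI·B)
2qI·B = 2 × 1.602×10⁻¹⁹ × 1.66×10⁻⁴ × 1.03×10⁵ = 5.48×10⁻¹⁸ A²
I_n = √(5.48×10⁻¹⁸) = 2.34×10⁻⁹ A = 2.34 nA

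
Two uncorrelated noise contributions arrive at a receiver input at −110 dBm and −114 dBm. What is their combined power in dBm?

Convert to linear, add, convert back:
P₁ = 1.00×10⁻¹⁴ W, P₂ = 3.98×10⁻¹⁵ W
P_tot = 1.40×10⁻¹⁴ W → 10 log₁₀(P_tot / 10⁻³) = −108.5 dBm

−108.5 dBm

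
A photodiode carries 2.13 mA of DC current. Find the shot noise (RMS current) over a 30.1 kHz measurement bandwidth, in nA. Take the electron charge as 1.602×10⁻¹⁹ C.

4.53 nA

I_n = √(2qI·B)
2qI·B = 2 × 1.602×10⁻¹⁹ × 2.13×10⁻³ × 3.01×10⁴ = 2.05×10⁻¹⁷ A²
I_n = √(2.05×10⁻¹⁷) = 4.53×10⁻⁹ A = 4.53 nA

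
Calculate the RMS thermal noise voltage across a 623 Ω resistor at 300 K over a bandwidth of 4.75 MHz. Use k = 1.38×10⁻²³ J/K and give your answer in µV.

7.00 µV

V_n = √(4kTRB)
4kTRB = 4 × 1.38×10⁻²³ × 300 × 6.23×10² × 4.75×10⁶ = 4.90×10⁻¹¹ V²
V_n = √(4.90×10⁻¹¹) = 7.00×10⁻⁶ V = 7.00 µV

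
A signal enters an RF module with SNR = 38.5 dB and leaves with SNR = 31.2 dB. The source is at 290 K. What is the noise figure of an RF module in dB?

NF (dB) = SNR_in(dB) − SNR_out(dB) when the source is at T₀
NF = 38.5 − 31.2 = 7.3 dB

7.3 dB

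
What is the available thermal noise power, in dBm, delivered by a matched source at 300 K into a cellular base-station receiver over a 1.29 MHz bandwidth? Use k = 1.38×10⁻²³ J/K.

−112.7 dBm

P_n = kTB = 1.38×10⁻²³ × 300 × 1.29×10⁶ = 5.34×10⁻¹⁵ W
In dBm: 10 log₁₀(5.34×10⁻¹⁵ / 10⁻³) = −112.7 dBm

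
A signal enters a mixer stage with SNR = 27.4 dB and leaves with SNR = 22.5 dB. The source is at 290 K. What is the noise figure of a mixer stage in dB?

NF (dB) = SNR_in(dB) − SNR_out(dB) when the source is at T₀
NF = 27.4 − 22.5 = 4.9 dB

4.9 dB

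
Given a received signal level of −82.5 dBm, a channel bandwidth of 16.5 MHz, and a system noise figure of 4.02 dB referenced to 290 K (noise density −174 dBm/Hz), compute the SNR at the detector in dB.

Noise floor: N = −174 + 10 log₁₀(B) + NF
10 log₁₀(1.65×10⁷) = 72.17 dB
N = −174 + 72.17 + 4.02 = −97.81 dBm
SNR = P_sig − N = −82.5 − (−97.81) = 15.31 dB → 15.3 dB

15.3 dB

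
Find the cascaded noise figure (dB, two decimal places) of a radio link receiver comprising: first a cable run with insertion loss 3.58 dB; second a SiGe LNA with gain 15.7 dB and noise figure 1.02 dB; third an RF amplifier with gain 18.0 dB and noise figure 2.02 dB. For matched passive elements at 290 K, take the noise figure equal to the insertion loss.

Convert to linear (a loss of L dB is a gain of −L dB): F_i = 10^(NF_i/10), G_i = 10^(G_i,dB/10)
  Stage 1: F_1 = 10^(3.58/10) = 2.280, G_1 = 10^(−3.58/10) = 0.4385
  Stage 2: F_2 = 10^(1.02/10) = 1.265, G_2 = 10^(15.7/10) = 37.15
  Stage 3: F_3 = 10^(2.02/10) = 1.592, G_3 = 10^(18.0/10) = 63.10
Friis cascade:
  F = 2.280 + (1.265 − 1)/0.4385 + (1.592 − 1)/16.29 = 2.920
NF = 10 log₁₀(2.920) = 4.65 dB

4.65 dB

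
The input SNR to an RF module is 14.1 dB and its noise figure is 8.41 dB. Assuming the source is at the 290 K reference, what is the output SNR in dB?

By definition F = SNR_in/SNR_out, so in dB: SNR_out = SNR_in − NF
SNR_out = 14.1 − 8.41 = 5.69 dB

5.69 dB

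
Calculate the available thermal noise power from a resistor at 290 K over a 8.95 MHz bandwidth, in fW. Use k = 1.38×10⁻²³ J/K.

35.8 fW

P_n = kTB = 1.38×10⁻²³ × 290 × 8.95×10⁶ = 3.58×10⁻¹⁴ W = 35.8 fW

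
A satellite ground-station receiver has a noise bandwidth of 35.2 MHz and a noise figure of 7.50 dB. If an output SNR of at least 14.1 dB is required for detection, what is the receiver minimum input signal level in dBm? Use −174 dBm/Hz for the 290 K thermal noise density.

−76.9 dBm

Sensitivity = −174 + 10 log₁₀(B) + NF + SNR_min
= −174 + 75.47 + 7.50 + 14.1
= −76.93 dBm → −76.9 dBm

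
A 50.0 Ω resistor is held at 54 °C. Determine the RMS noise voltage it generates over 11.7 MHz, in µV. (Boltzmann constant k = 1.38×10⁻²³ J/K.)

3.25 µV

T = 54 °C + 273.15 = 327.15 K
V_n = √(4kTRB)
4kTRB = 4 × 1.38×10⁻²³ × 327.15 × 5.00×10¹ × 1.17×10⁷ = 1.06×10⁻¹¹ V²
V_n = √(1.06×10⁻¹¹) = 3.25×10⁻⁶ V = 3.25 µV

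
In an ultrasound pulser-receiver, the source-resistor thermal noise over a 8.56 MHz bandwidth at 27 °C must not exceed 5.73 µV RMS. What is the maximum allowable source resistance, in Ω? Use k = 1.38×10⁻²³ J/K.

T = 27 °C + 273.15 = 300.15 K
Johnson–Nyquist: V_n = √(4kTRB) ⇒ R = V_n² / (4kTB)
4kTB = 4 × 1.38×10⁻²³ × 300.15 × 8.56×10⁶ = 1.42×10⁻¹³
R = (5.73×10⁻⁶)² / 1.42×10⁻¹³ = 2.32×10² Ω = 232 Ω

232 Ω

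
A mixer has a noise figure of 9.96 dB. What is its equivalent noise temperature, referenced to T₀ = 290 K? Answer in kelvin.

2583 K

F = 10^(9.96/10) = 9.90832
T_e = (F − 1)·T₀ = (9.90832 − 1) × 290 = 2583 K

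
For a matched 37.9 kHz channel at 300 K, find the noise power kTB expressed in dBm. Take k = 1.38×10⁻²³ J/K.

P_n = kTB = 1.38×10⁻²³ × 300 × 3.79×10⁴ = 1.57×10⁻¹⁶ W
In dBm: 10 log₁₀(1.57×10⁻¹⁶ / 10⁻³) = −128.0 dBm

−128.0 dBm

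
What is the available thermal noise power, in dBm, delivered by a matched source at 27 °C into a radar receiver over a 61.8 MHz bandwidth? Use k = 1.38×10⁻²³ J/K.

T = 27 °C + 273.15 = 300.15 K
P_n = kTB = 1.38×10⁻²³ × 300.15 × 6.18×10⁷ = 2.56×10⁻¹³ W
In dBm: 10 log₁₀(2.56×10⁻¹³ / 10⁻³) = −95.9 dBm

−95.9 dBm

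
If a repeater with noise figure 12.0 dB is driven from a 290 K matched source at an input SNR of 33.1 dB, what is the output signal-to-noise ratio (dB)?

21.1 dB

By definition F = SNR_in/SNR_out, so in dB: SNR_out = SNR_in − NF
SNR_out = 33.1 − 12.0 = 21.1 dB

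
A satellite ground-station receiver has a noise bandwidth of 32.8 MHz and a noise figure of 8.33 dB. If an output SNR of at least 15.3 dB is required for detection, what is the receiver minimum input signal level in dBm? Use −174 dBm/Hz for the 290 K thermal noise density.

Sensitivity = −174 + 10 log₁₀(B) + NF + SNR_min
= −174 + 75.16 + 8.33 + 15.3
= −75.21 dBm → −75.2 dBm

−75.2 dBm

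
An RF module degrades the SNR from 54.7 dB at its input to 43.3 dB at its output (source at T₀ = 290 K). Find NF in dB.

11.4 dB

NF (dB) = SNR_in(dB) − SNR_out(dB) when the source is at T₀
NF = 54.7 − 43.3 = 11.4 dB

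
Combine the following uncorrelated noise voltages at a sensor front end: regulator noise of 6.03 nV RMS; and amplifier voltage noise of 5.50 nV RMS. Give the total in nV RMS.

8.16 nV

Uncorrelated sources add in power (mean-square): V_tot = √(ΣV_i²)
V_tot = √[(6.03×10⁻⁹)² + (5.50×10⁻⁹)²] = 8.16×10⁻⁹ V = 8.16 nV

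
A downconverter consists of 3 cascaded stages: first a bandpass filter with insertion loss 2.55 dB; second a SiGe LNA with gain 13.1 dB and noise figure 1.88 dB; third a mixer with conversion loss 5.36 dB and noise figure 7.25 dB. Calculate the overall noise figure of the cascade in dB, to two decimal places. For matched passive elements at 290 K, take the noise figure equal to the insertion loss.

4.99 dB

Convert to linear (a loss of L dB is a gain of −L dB): F_i = 10^(NF_i/10), G_i = 10^(G_i,dB/10)
  Stage 1: F_1 = 10^(2.55/10) = 1.799, G_1 = 10^(−2.55/10) = 0.5559
  Stage 2: F_2 = 10^(1.88/10) = 1.542, G_2 = 10^(13.1/10) = 20.42
  Stage 3: F_3 = 10^(7.25/10) = 5.309, G_3 = 10^(−5.36/10) = 0.2911
Friis cascade:
  F = 1.799 + (1.542 − 1)/0.5559 + (5.309 − 1)/11.35 = 3.153
NF = 10 log₁₀(3.153) = 4.99 dB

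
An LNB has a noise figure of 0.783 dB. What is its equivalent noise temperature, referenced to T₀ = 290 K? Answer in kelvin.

F = 10^(0.783/10) = 1.19757
T_e = (F − 1)·T₀ = (1.19757 − 1) × 290 = 57.3 K

57.3 K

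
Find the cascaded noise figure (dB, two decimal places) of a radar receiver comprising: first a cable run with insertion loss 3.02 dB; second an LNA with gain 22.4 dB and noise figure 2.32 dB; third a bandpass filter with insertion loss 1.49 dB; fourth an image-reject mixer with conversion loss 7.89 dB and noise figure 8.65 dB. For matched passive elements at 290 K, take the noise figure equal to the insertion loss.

5.47 dB

Convert to linear (a loss of L dB is a gain of −L dB): F_i = 10^(NF_i/10), G_i = 10^(G_i,dB/10)
  Stage 1: F_1 = 10^(3.02/10) = 2.004, G_1 = 10^(−3.02/10) = 0.4989
  Stage 2: F_2 = 10^(2.32/10) = 1.706, G_2 = 10^(22.4/10) = 173.8
  Stage 3: F_3 = 10^(1.49/10) = 1.409, G_3 = 10^(−1.49/10) = 0.7096
  Stage 4: F_4 = 10^(8.65/10) = 7.328, G_4 = 10^(−7.89/10) = 0.1626
Friis cascade:
  F = 2.004 + (1.706 − 1)/0.4989 + (1.409 − 1)/86.70 + (7.328 − 1)/61.52 = 3.527
NF = 10 log₁₀(3.527) = 5.47 dB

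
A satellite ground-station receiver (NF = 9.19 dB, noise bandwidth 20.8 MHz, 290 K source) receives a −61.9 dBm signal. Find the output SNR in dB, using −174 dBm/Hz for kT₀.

29.7 dB

Noise floor: N = −174 + 10 log₁₀(B) + NF
10 log₁₀(2.08×10⁷) = 73.18 dB
N = −174 + 73.18 + 9.19 = −91.63 dBm
SNR = P_sig − N = −61.9 − (−91.63) = 29.73 dB → 29.7 dB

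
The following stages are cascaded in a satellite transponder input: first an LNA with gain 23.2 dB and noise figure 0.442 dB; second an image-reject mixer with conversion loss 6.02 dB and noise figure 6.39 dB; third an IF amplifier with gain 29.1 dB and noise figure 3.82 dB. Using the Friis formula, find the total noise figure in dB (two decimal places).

0.61 dB

Convert to linear (a loss of L dB is a gain of −L dB): F_i = 10^(NF_i/10), G_i = 10^(G_i,dB/10)
  Stage 1: F_1 = 10^(0.442/10) = 1.107, G_1 = 10^(23.2/10) = 208.9
  Stage 2: F_2 = 10^(6.39/10) = 4.355, G_2 = 10^(−6.02/10) = 0.2500
  Stage 3: F_3 = 10^(3.82/10) = 2.410, G_3 = 10^(29.1/10) = 812.8
Friis cascade:
  F = 1.107 + (4.355 − 1)/208.9 + (2.410 − 1)/52.24 = 1.150
NF = 10 log₁₀(1.150) = 0.61 dB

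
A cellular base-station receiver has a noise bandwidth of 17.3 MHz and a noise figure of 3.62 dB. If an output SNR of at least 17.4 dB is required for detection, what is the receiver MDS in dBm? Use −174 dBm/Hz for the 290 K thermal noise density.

−80.6 dBm

Sensitivity = −174 + 10 log₁₀(B) + NF + SNR_min
= −174 + 72.38 + 3.62 + 17.4
= −80.60 dBm → −80.6 dBm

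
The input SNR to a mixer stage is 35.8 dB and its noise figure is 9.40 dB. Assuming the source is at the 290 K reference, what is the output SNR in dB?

26.40 dB

By definition F = SNR_in/SNR_out, so in dB: SNR_out = SNR_in − NF
SNR_out = 35.8 − 9.40 = 26.40 dB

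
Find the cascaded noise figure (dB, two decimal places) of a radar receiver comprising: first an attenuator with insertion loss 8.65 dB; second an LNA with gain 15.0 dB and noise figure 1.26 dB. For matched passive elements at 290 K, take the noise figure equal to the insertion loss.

9.91 dB

Convert to linear (a loss of L dB is a gain of −L dB): F_i = 10^(NF_i/10), G_i = 10^(G_i,dB/10)
  Stage 1: F_1 = 10^(8.65/10) = 7.328, G_1 = 10^(−8.65/10) = 0.1365
  Stage 2: F_2 = 10^(1.26/10) = 1.337, G_2 = 10^(15.0/10) = 31.62
Friis cascade:
  F = 7.328 + (1.337 − 1)/0.1365 = 9.795
NF = 10 log₁₀(9.795) = 9.91 dB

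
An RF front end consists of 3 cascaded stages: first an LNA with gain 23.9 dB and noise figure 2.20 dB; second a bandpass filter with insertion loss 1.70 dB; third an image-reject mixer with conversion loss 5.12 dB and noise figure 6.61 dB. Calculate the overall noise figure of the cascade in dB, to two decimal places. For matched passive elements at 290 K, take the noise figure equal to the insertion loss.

Convert to linear (a loss of L dB is a gain of −L dB): F_i = 10^(NF_i/10), G_i = 10^(G_i,dB/10)
  Stage 1: F_1 = 10^(2.20/10) = 1.660, G_1 = 10^(23.9/10) = 245.5
  Stage 2: F_2 = 10^(1.70/10) = 1.479, G_2 = 10^(−1.70/10) = 0.6761
  Stage 3: F_3 = 10^(6.61/10) = 4.581, G_3 = 10^(−5.12/10) = 0.3076
Friis cascade:
  F = 1.660 + (1.479 − 1)/245.5 + (4.581 − 1)/166.0 = 1.683
NF = 10 log₁₀(1.683) = 2.26 dB

2.26 dB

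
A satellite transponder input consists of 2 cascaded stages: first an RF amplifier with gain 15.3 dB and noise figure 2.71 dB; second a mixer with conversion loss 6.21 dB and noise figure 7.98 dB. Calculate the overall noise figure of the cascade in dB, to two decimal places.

Convert to linear (a loss of L dB is a gain of −L dB): F_i = 10^(NF_i/10), G_i = 10^(G_i,dB/10)
  Stage 1: F_1 = 10^(2.71/10) = 1.866, G_1 = 10^(15.3/10) = 33.88
  Stage 2: F_2 = 10^(7.98/10) = 6.281, G_2 = 10^(−6.21/10) = 0.2393
Friis cascade:
  F = 1.866 + (6.281 − 1)/33.88 = 2.022
NF = 10 log₁₀(2.022) = 3.06 dB

3.06 dB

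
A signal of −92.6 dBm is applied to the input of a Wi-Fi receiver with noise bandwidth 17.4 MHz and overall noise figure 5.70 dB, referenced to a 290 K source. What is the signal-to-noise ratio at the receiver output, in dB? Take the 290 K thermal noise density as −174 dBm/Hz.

Noise floor: N = −174 + 10 log₁₀(B) + NF
10 log₁₀(1.74×10⁷) = 72.41 dB
N = −174 + 72.41 + 5.70 = −95.89 dBm
SNR = P_sig − N = −92.6 − (−95.89) = 3.29 dB → 3.3 dB

3.3 dB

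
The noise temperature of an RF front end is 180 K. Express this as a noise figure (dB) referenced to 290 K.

F = 1 + T_e/T₀ = 1 + 180/290 = 1.62069
NF = 10 log₁₀(1.62069) = 2.10 dB

2.10 dB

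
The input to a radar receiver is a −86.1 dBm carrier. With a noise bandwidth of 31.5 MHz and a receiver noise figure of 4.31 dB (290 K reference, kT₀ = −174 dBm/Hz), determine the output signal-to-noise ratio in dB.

Noise floor: N = −174 + 10 log₁₀(B) + NF
10 log₁₀(3.15×10⁷) = 74.98 dB
N = −174 + 74.98 + 4.31 = −94.71 dBm
SNR = P_sig − N = −86.1 − (−94.71) = 8.61 dB → 8.6 dB

8.6 dB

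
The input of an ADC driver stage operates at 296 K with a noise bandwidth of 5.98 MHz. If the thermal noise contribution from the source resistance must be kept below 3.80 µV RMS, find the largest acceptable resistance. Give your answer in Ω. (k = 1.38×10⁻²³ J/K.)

Johnson–Nyquist: V_n = √(4kTRB) ⇒ R = V_n² / (4kTB)
4kTB = 4 × 1.38×10⁻²³ × 296 × 5.98×10⁶ = 9.77×10⁻¹⁴
R = (3.80×10⁻⁶)² / 9.77×10⁻¹⁴ = 1.48×10² Ω = 148 Ω

148 Ω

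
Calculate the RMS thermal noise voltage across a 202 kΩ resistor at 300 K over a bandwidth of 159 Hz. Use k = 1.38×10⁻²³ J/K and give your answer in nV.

V_n = √(4kTRB)
4kTRB = 4 × 1.38×10⁻²³ × 300 × 2.02×10⁵ × 1.59×10² = 5.32×10⁻¹³ V²
V_n = √(5.32×10⁻¹³) = 7.29×10⁻⁷ V = 729 nV

729 nV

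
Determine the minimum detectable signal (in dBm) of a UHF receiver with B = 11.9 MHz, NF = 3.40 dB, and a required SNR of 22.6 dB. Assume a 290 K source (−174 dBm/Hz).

−77.2 dBm

Sensitivity = −174 + 10 log₁₀(B) + NF + SNR_min
= −174 + 70.76 + 3.40 + 22.6
= −77.24 dBm → −77.2 dBm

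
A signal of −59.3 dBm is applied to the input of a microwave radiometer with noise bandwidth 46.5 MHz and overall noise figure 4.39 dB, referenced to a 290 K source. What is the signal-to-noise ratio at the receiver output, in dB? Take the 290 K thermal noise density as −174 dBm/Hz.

Noise floor: N = −174 + 10 log₁₀(B) + NF
10 log₁₀(4.65×10⁷) = 76.67 dB
N = −174 + 76.67 + 4.39 = −92.94 dBm
SNR = P_sig − N = −59.3 − (−92.94) = 33.64 dB → 33.6 dB

33.6 dB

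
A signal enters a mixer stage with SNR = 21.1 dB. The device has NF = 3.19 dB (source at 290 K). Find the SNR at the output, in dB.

17.91 dB

By definition F = SNR_in/SNR_out, so in dB: SNR_out = SNR_in − NF
SNR_out = 21.1 − 3.19 = 17.91 dB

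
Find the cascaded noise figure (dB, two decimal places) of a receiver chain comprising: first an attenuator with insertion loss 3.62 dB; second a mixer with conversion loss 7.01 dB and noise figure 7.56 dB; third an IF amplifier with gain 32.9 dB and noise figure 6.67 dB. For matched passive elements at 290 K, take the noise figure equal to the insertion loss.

17.42 dB

Convert to linear (a loss of L dB is a gain of −L dB): F_i = 10^(NF_i/10), G_i = 10^(G_i,dB/10)
  Stage 1: F_1 = 10^(3.62/10) = 2.301, G_1 = 10^(−3.62/10) = 0.4345
  Stage 2: F_2 = 10^(7.56/10) = 5.702, G_2 = 10^(−7.01/10) = 0.1991
  Stage 3: F_3 = 10^(6.67/10) = 4.645, G_3 = 10^(32.9/10) = 1950
Friis cascade:
  F = 2.301 + (5.702 − 1)/0.4345 + (4.645 − 1)/0.08650 = 55.26
NF = 10 log₁₀(55.26) = 17.42 dB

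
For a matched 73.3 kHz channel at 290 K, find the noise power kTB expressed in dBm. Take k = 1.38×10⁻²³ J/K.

−125.3 dBm

P_n = kTB = 1.38×10⁻²³ × 290 × 7.33×10⁴ = 2.93×10⁻¹⁶ W
In dBm: 10 log₁₀(2.93×10⁻¹⁶ / 10⁻³) = −125.3 dBm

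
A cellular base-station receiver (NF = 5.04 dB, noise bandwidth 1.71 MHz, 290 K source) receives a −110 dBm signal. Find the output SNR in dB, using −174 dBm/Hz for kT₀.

−3.4 dB

Noise floor: N = −174 + 10 log₁₀(B) + NF
10 log₁₀(1.71×10⁶) = 62.33 dB
N = −174 + 62.33 + 5.04 = −106.63 dBm
SNR = P_sig − N = −110 − (−106.63) = −3.37 dB → −3.4 dB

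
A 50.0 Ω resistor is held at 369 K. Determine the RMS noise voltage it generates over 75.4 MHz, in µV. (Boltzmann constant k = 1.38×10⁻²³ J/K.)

V_n = √(4kTRB)
4kTRB = 4 × 1.38×10⁻²³ × 369 × 5.00×10¹ × 7.54×10⁷ = 7.68×10⁻¹¹ V²
V_n = √(7.68×10⁻¹¹) = 8.76×10⁻⁶ V = 8.76 µV

8.76 µV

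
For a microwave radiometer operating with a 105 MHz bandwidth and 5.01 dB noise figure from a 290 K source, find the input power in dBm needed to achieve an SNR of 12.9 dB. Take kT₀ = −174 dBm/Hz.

Sensitivity = −174 + 10 log₁₀(B) + NF + SNR_min
= −174 + 80.21 + 5.01 + 12.9
= −75.88 dBm → −75.9 dBm

−75.9 dBm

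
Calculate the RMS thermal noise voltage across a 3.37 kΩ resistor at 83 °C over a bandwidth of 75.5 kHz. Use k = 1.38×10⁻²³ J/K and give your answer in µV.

2.24 µV

T = 83 °C + 273.15 = 356.15 K
V_n = √(4kTRB)
4kTRB = 4 × 1.38×10⁻²³ × 356.15 × 3.37×10³ × 7.55×10⁴ = 5.00×10⁻¹² V²
V_n = √(5.00×10⁻¹²) = 2.24×10⁻⁶ V = 2.24 µV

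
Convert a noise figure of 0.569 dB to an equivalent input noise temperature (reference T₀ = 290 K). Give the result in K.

40.6 K

F = 10^(0.569/10) = 1.13999
T_e = (F − 1)·T₀ = (1.13999 − 1) × 290 = 40.6 K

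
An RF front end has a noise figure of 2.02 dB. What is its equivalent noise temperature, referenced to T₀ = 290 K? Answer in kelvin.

F = 10^(2.02/10) = 1.59221
T_e = (F − 1)·T₀ = (1.59221 − 1) × 290 = 172 K

172 K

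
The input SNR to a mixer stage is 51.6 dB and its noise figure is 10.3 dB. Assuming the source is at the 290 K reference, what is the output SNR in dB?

By definition F = SNR_in/SNR_out, so in dB: SNR_out = SNR_in − NF
SNR_out = 51.6 − 10.3 = 41.3 dB

41.3 dB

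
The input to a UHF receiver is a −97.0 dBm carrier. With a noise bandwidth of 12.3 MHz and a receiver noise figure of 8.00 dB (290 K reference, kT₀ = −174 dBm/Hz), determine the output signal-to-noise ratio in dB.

−1.9 dB

Noise floor: N = −174 + 10 log₁₀(B) + NF
10 log₁₀(1.23×10⁷) = 70.9 dB
N = −174 + 70.9 + 8.00 = −95.10 dBm
SNR = P_sig − N = −97.0 − (−95.10) = −1.90 dB → −1.9 dB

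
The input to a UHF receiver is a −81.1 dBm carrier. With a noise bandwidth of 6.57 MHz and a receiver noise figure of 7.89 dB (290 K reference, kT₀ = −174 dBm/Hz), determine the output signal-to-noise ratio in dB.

Noise floor: N = −174 + 10 log₁₀(B) + NF
10 log₁₀(6.57×10⁶) = 68.18 dB
N = −174 + 68.18 + 7.89 = −97.93 dBm
SNR = P_sig − N = −81.1 − (−97.93) = 16.83 dB → 16.8 dB

16.8 dB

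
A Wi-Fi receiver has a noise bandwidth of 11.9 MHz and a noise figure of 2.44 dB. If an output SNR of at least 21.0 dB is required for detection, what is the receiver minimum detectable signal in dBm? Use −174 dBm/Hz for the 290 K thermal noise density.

−79.8 dBm

Sensitivity = −174 + 10 log₁₀(B) + NF + SNR_min
= −174 + 70.76 + 2.44 + 21.0
= −79.80 dBm → −79.8 dBm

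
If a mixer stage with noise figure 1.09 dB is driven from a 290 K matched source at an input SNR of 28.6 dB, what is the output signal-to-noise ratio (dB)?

27.51 dB

By definition F = SNR_in/SNR_out, so in dB: SNR_out = SNR_in − NF
SNR_out = 28.6 − 1.09 = 27.51 dB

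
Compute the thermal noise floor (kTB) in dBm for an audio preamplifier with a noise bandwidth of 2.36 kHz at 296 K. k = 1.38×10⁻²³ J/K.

−140.2 dBm

P_n = kTB = 1.38×10⁻²³ × 296 × 2.36×10³ = 9.64×10⁻¹⁸ W
In dBm: 10 log₁₀(9.64×10⁻¹⁸ / 10⁻³) = −140.2 dBm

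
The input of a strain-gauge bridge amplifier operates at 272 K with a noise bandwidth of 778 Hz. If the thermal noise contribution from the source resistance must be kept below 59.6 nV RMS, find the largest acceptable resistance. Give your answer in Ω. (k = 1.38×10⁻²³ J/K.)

304 Ω

Johnson–Nyquist: V_n = √(4kTRB) ⇒ R = V_n² / (4kTB)
4kTB = 4 × 1.38×10⁻²³ × 272 × 7.78×10² = 1.17×10⁻¹⁷
R = (5.96×10⁻⁸)² / 1.17×10⁻¹⁷ = 3.04×10² Ω = 304 Ω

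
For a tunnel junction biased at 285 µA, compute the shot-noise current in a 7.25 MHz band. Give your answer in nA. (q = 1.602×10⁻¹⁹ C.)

I_n = √(2qI·B)
2qI·B = 2 × 1.602×10⁻¹⁹ × 2.85×10⁻⁴ × 7.25×10⁶ = 6.62×10⁻¹⁶ A²
I_n = √(6.62×10⁻¹⁶) = 2.57×10⁻⁸ A = 25.7 nA

25.7 nA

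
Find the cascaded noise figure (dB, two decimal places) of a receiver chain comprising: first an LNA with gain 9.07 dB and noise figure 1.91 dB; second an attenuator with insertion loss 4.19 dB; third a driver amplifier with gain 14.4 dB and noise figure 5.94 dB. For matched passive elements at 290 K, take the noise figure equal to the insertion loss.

4.32 dB

Convert to linear (a loss of L dB is a gain of −L dB): F_i = 10^(NF_i/10), G_i = 10^(G_i,dB/10)
  Stage 1: F_1 = 10^(1.91/10) = 1.552, G_1 = 10^(9.07/10) = 8.072
  Stage 2: F_2 = 10^(4.19/10) = 2.624, G_2 = 10^(−4.19/10) = 0.3811
  Stage 3: F_3 = 10^(5.94/10) = 3.926, G_3 = 10^(14.4/10) = 27.54
Friis cascade:
  F = 1.552 + (2.624 − 1)/8.072 + (3.926 − 1)/3.076 = 2.705
NF = 10 log₁₀(2.705) = 4.32 dB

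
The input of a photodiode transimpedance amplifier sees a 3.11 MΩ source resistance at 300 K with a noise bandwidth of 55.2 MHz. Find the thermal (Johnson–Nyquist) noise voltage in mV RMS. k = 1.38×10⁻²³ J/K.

V_n = √(4kTRB)
4kTRB = 4 × 1.38×10⁻²³ × 300 × 3.11×10⁶ × 5.52×10⁷ = 2.84×10⁻⁶ V²
V_n = √(2.84×10⁻⁶) = 1.69×10⁻³ V = 1.69 mV

1.69 mV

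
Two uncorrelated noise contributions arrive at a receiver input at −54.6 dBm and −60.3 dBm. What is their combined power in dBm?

Convert to linear, add, convert back:
P₁ = 3.47×10⁻⁹ W, P₂ = 9.33×10⁻¹⁰ W
P_tot = 4.40×10⁻⁹ W → 10 log₁₀(P_tot / 10⁻³) = −53.6 dBm

−53.6 dBm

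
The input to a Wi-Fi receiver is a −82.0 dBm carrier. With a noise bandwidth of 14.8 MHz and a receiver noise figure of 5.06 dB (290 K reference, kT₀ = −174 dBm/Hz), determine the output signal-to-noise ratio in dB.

15.2 dB

Noise floor: N = −174 + 10 log₁₀(B) + NF
10 log₁₀(1.48×10⁷) = 71.7 dB
N = −174 + 71.7 + 5.06 = −97.24 dBm
SNR = P_sig − N = −82.0 − (−97.24) = 15.24 dB → 15.2 dB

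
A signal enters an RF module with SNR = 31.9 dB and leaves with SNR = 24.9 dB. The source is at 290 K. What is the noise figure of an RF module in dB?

NF (dB) = SNR_in(dB) − SNR_out(dB) when the source is at T₀
NF = 31.9 − 24.9 = 7.0 dB

7.0 dB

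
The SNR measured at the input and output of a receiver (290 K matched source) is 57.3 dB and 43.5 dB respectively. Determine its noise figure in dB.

13.8 dB

NF (dB) = SNR_in(dB) − SNR_out(dB) when the source is at T₀
NF = 57.3 − 43.5 = 13.8 dB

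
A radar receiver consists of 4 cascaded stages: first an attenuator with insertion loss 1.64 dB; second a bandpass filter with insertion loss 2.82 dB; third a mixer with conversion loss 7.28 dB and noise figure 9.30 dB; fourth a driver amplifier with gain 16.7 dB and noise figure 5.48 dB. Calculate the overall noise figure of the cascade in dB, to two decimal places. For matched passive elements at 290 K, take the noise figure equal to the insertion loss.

Convert to linear (a loss of L dB is a gain of −L dB): F_i = 10^(NF_i/10), G_i = 10^(G_i,dB/10)
  Stage 1: F_1 = 10^(1.64/10) = 1.459, G_1 = 10^(−1.64/10) = 0.6855
  Stage 2: F_2 = 10^(2.82/10) = 1.914, G_2 = 10^(−2.82/10) = 0.5224
  Stage 3: F_3 = 10^(9.30/10) = 8.511, G_3 = 10^(−7.28/10) = 0.1871
  Stage 4: F_4 = 10^(5.48/10) = 3.532, G_4 = 10^(16.7/10) = 46.77
Friis cascade:
  F = 1.459 + (1.914 − 1)/0.6855 + (8.511 − 1)/0.3581 + (3.532 − 1)/0.06699 = 61.56
NF = 10 log₁₀(61.56) = 17.89 dB

17.89 dB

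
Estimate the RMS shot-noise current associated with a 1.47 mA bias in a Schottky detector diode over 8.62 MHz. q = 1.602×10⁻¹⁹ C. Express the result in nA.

63.7 nA

I_n = √(2qI·B)
2qI·B = 2 × 1.602×10⁻¹⁹ × 1.47×10⁻³ × 8.62×10⁶ = 4.06×10⁻¹⁵ A²
I_n = √(4.06×10⁻¹⁵) = 6.37×10⁻⁸ A = 63.7 nA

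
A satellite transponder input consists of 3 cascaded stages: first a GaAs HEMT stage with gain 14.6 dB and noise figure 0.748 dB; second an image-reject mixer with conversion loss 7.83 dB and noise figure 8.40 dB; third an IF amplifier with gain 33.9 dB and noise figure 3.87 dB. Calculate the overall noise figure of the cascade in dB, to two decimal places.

Convert to linear (a loss of L dB is a gain of −L dB): F_i = 10^(NF_i/10), G_i = 10^(G_i,dB/10)
  Stage 1: F_1 = 10^(0.748/10) = 1.188, G_1 = 10^(14.6/10) = 28.84
  Stage 2: F_2 = 10^(8.40/10) = 6.918, G_2 = 10^(−7.83/10) = 0.1648
  Stage 3: F_3 = 10^(3.87/10) = 2.438, G_3 = 10^(33.9/10) = 2455
Friis cascade:
  F = 1.188 + (6.918 − 1)/28.84 + (2.438 − 1)/4.753 = 1.696
NF = 10 log₁₀(1.696) = 2.29 dB

2.29 dB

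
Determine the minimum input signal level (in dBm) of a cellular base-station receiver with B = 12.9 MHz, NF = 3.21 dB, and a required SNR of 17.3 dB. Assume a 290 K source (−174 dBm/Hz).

Sensitivity = −174 + 10 log₁₀(B) + NF + SNR_min
= −174 + 71.11 + 3.21 + 17.3
= −82.38 dBm → −82.4 dBm

−82.4 dBm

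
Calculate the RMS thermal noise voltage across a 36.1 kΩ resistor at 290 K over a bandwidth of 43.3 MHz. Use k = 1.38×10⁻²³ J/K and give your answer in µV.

158 µV

V_n = √(4kTRB)
4kTRB = 4 × 1.38×10⁻²³ × 290 × 3.61×10⁴ × 4.33×10⁷ = 2.50×10⁻⁸ V²
V_n = √(2.50×10⁻⁸) = 1.58×10⁻⁴ V = 158 µV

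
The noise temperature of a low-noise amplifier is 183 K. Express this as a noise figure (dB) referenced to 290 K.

F = 1 + T_e/T₀ = 1 + 183/290 = 1.63103
NF = 10 log₁₀(1.63103) = 2.12 dB

2.12 dB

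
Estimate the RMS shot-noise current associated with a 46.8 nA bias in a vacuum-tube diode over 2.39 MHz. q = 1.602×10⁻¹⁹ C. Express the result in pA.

I_n = √(2qI·B)
2qI·B = 2 × 1.602×10⁻¹⁹ × 4.68×10⁻⁸ × 2.39×10⁶ = 3.58×10⁻²⁰ A²
I_n = √(3.58×10⁻²⁰) = 1.89×10⁻¹⁰ A = 189 pA

189 pA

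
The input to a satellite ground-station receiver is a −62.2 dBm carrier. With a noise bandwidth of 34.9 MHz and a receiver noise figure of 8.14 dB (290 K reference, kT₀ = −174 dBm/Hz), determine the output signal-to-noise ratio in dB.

28.2 dB

Noise floor: N = −174 + 10 log₁₀(B) + NF
10 log₁₀(3.49×10⁷) = 75.43 dB
N = −174 + 75.43 + 8.14 = −90.43 dBm
SNR = P_sig − N = −62.2 − (−90.43) = 28.23 dB → 28.2 dB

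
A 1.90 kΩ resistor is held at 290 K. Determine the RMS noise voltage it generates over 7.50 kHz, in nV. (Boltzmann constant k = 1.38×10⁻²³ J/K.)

478 nV

V_n = √(4kTRB)
4kTRB = 4 × 1.38×10⁻²³ × 290 × 1.90×10³ × 7.50×10³ = 2.28×10⁻¹³ V²
V_n = √(2.28×10⁻¹³) = 4.78×10⁻⁷ V = 478 nV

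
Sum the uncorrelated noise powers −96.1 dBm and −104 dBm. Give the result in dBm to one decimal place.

−95.4 dBm

Convert to linear, add, convert back:
P₁ = 2.45×10⁻¹³ W, P₂ = 3.98×10⁻¹⁴ W
P_tot = 2.85×10⁻¹³ W → 10 log₁₀(P_tot / 10⁻³) = −95.4 dBm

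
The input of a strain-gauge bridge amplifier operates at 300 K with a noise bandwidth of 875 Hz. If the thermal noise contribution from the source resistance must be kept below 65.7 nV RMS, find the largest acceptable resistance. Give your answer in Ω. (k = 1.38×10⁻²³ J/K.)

Johnson–Nyquist: V_n = √(4kTRB) ⇒ R = V_n² / (4kTB)
4kTB = 4 × 1.38×10⁻²³ × 300 × 8.75×10² = 1.45×10⁻¹⁷
R = (6.57×10⁻⁸)² / 1.45×10⁻¹⁷ = 2.98×10² Ω = 298 Ω

298 Ω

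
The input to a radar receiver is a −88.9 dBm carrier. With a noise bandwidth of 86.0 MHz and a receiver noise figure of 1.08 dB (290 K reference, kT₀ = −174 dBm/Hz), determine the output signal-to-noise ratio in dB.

Noise floor: N = −174 + 10 log₁₀(B) + NF
10 log₁₀(8.60×10⁷) = 79.34 dB
N = −174 + 79.34 + 1.08 = −93.58 dBm
SNR = P_sig − N = −88.9 − (−93.58) = 4.68 dB → 4.7 dB

4.7 dB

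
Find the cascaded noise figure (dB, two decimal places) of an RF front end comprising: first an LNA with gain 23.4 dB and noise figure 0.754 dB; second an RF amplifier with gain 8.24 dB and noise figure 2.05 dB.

Convert to linear (a loss of L dB is a gain of −L dB): F_i = 10^(NF_i/10), G_i = 10^(G_i,dB/10)
  Stage 1: F_1 = 10^(0.754/10) = 1.190, G_1 = 10^(23.4/10) = 218.8
  Stage 2: F_2 = 10^(2.05/10) = 1.603, G_2 = 10^(8.24/10) = 6.668
Friis cascade:
  F = 1.190 + (1.603 − 1)/218.8 = 1.192
NF = 10 log₁₀(1.192) = 0.76 dB

0.76 dB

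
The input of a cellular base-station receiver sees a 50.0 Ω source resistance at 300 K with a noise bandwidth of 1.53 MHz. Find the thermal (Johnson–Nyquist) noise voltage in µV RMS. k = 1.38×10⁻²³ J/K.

1.13 µV

V_n = √(4kTRB)
4kTRB = 4 × 1.38×10⁻²³ × 300 × 5.00×10¹ × 1.53×10⁶ = 1.27×10⁻¹² V²
V_n = √(1.27×10⁻¹²) = 1.13×10⁻⁶ V = 1.13 µV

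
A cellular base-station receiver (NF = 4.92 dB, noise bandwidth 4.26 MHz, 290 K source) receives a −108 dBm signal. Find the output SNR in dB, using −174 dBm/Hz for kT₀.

Noise floor: N = −174 + 10 log₁₀(B) + NF
10 log₁₀(4.26×10⁶) = 66.29 dB
N = −174 + 66.29 + 4.92 = −102.79 dBm
SNR = P_sig − N = −108 − (−102.79) = −5.21 dB → −5.2 dB

−5.2 dB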